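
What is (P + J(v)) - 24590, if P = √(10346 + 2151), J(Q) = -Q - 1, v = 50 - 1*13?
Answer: -24628 + √12497 ≈ -24516.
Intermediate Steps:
v = 37 (v = 50 - 13 = 37)
J(Q) = -1 - Q
P = √12497 ≈ 111.79
(P + J(v)) - 24590 = (√12497 + (-1 - 1*37)) - 24590 = (√12497 + (-1 - 37)) - 24590 = (√12497 - 38) - 24590 = (-38 + √12497) - 24590 = -24628 + √12497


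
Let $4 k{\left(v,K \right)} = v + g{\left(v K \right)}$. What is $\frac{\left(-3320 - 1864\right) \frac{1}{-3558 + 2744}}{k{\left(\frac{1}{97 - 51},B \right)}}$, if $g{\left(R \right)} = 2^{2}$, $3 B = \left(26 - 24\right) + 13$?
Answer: $\frac{476928}{75295} \approx 6.3341$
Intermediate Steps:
$B = 5$ ($B = \frac{\left(26 - 24\right) + 13}{3} = \frac{2 + 13}{3} = \frac{1}{3} \cdot 15 = 5$)
$g{\left(R \right)} = 4$
$k{\left(v,K \right)} = 1 + \frac{v}{4}$ ($k{\left(v,K \right)} = \frac{v + 4}{4} = \frac{4 + v}{4} = 1 + \frac{v}{4}$)
$\frac{\left(-3320 - 1864\right) \frac{1}{-3558 + 2744}}{k{\left(\frac{1}{97 - 51},B \right)}} = \frac{\left(-3320 - 1864\right) \frac{1}{-3558 + 2744}}{1 + \frac{1}{4 \left(97 - 51\right)}} = \frac{\left(-5184\right) \frac{1}{-814}}{1 + \frac{1}{4 \cdot 46}} = \frac{\left(-5184\right) \left(- \frac{1}{814}\right)}{1 + \frac{1}{4} \cdot \frac{1}{46}} = \frac{2592}{407 \left(1 + \frac{1}{184}\right)} = \frac{2592}{407 \cdot \frac{185}{184}} = \frac{2592}{407} \cdot \frac{184}{185} = \frac{476928}{75295}$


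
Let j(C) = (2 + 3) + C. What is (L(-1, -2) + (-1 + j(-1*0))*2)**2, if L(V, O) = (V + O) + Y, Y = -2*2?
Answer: 1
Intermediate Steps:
Y = -4
L(V, O) = -4 + O + V (L(V, O) = (V + O) - 4 = (O + V) - 4 = -4 + O + V)
j(C) = 5 + C
(L(-1, -2) + (-1 + j(-1*0))*2)**2 = ((-4 - 2 - 1) + (-1 + (5 - 1*0))*2)**2 = (-7 + (-1 + (5 + 0))*2)**2 = (-7 + (-1 + 5)*2)**2 = (-7 + 4*2)**2 = (-7 + 8)**2 = 1**2 = 1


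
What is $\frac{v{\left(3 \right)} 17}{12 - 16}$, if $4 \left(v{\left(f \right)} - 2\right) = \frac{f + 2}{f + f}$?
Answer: $- \frac{901}{96} \approx -9.3854$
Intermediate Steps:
$v{\left(f \right)} = 2 + \frac{2 + f}{8 f}$ ($v{\left(f \right)} = 2 + \frac{\left(f + 2\right) \frac{1}{f + f}}{4} = 2 + \frac{\left(2 + f\right) \frac{1}{2 f}}{4} = 2 + \frac{\frac{1}{2} \frac{1}{f} \left(2 + f\right)}{4} = 2 + \frac{2 + f}{8 f}$)
$\frac{v{\left(3 \right)} 17}{12 - 16} = \frac{\frac{2 + 17 \cdot 3}{8 \cdot 3} \cdot 17}{12 - 16} = \frac{\frac{1}{8} \cdot \frac{1}{3} \left(2 + 51\right) 17}{-4} = \frac{1}{8} \cdot \frac{1}{3} \cdot 53 \cdot 17 \left(- \frac{1}{4}\right) = \frac{53}{24} \cdot 17 \left(- \frac{1}{4}\right) = \frac{901}{24} \left(- \frac{1}{4}\right) = - \frac{901}{96}$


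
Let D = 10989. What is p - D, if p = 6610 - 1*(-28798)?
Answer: 24419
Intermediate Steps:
p = 35408 (p = 6610 + 28798 = 35408)
p - D = 35408 - 1*10989 = 35408 - 10989 = 24419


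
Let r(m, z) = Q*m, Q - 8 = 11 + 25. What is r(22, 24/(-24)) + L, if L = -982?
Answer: -14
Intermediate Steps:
Q = 44 (Q = 8 + (11 + 25) = 8 + 36 = 44)
r(m, z) = 44*m
r(22, 24/(-24)) + L = 44*22 - 982 = 968 - 982 = -14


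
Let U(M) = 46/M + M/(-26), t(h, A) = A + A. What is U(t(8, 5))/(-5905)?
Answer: -274/383825 ≈ -0.00071387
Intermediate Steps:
t(h, A) = 2*A
U(M) = 46/M - M/26 (U(M) = 46/M + M*(-1/26) = 46/M - M/26)
U(t(8, 5))/(-5905) = (46/((2*5)) - 5/13)/(-5905) = (46/10 - 1/26*10)*(-1/5905) = (46*(1/10) - 5/13)*(-1/5905) = (23/5 - 5/13)*(-1/5905) = (274/65)*(-1/5905) = -274/383825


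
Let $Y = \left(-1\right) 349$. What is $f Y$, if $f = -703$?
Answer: $245347$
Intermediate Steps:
$Y = -349$
$f Y = \left(-703\right) \left(-349\right) = 245347$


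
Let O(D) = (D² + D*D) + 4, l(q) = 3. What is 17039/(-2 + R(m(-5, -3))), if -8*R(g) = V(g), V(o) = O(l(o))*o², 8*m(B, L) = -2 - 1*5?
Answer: -4361984/1051 ≈ -4150.3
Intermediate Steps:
m(B, L) = -7/8 (m(B, L) = (-2 - 1*5)/8 = (-2 - 5)/8 = (⅛)*(-7) = -7/8)
O(D) = 4 + 2*D² (O(D) = (D² + D²) + 4 = 2*D² + 4 = 4 + 2*D²)
V(o) = 22*o² (V(o) = (4 + 2*3²)*o² = (4 + 2*9)*o² = (4 + 18)*o² = 22*o²)
R(g) = -11*g²/4
17039/(-2 + R(m(-5, -3))) = 17039/(-2 - 11*(-7/8)²/4) = 17039/(-2 - 11/4*49/64) = 17039/(-2 - 539/256) = 17039/(-1051/256) = 17039*(-256/1051) = -4361984/1051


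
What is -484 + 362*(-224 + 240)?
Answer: 5308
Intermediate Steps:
-484 + 362*(-224 + 240) = -484 + 362*16 = -484 + 5792 = 5308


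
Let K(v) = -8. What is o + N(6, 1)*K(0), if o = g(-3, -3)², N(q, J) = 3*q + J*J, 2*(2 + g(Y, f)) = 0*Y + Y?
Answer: -559/4 ≈ -139.75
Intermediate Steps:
g(Y, f) = -2 + Y/2 (g(Y, f) = -2 + (0*Y + Y)/2 = -2 + (0 + Y)/2 = -2 + Y/2)
N(q, J) = J² + 3*q (N(q, J) = 3*q + J² = J² + 3*q)
o = 49/4 (o = (-2 + (½)*(-3))² = (-2 - 3/2)² = (-7/2)² = 49/4 ≈ 12.250)
o + N(6, 1)*K(0) = 49/4 + (1² + 3*6)*(-8) = 49/4 + (1 + 18)*(-8) = 49/4 + 19*(-8) = 49/4 - 152 = -559/4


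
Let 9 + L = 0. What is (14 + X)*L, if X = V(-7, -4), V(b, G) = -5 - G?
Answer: -117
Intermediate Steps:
L = -9 (L = -9 + 0 = -9)
X = -1 (X = -5 - 1*(-4) = -5 + 4 = -1)
(14 + X)*L = (14 - 1)*(-9) = 13*(-9) = -117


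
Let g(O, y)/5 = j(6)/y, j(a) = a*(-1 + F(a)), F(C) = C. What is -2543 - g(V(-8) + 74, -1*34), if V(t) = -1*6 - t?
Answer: -43156/17 ≈ -2538.6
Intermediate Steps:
V(t) = -6 - t
j(a) = a*(-1 + a)
g(O, y) = 150/y (g(O, y) = 5*((6*(-1 + 6))/y) = 5*((6*5)/y) = 5*(30/y) = 150/y)
-2543 - g(V(-8) + 74, -1*34) = -2543 - 150/((-1*34)) = -2543 - 150/(-34) = -2543 - 150*(-1)/34 = -2543 - 1*(-75/17) = -2543 + 75/17 = -43156/17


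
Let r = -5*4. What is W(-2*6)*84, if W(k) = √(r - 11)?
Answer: 84*I*√31 ≈ 467.69*I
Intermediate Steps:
r = -20
W(k) = I*√31 (W(k) = √(-20 - 11) = √(-31) = I*√31)
W(-2*6)*84 = (I*√31)*84 = 84*I*√31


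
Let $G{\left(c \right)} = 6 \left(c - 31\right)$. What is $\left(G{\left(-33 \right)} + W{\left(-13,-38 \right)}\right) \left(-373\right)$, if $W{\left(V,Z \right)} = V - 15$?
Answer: $153676$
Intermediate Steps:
$W{\left(V,Z \right)} = -15 + V$ ($W{\left(V,Z \right)} = V - 15 = -15 + V$)
$G{\left(c \right)} = -186 + 6 c$ ($G{\left(c \right)} = 6 \left(-31 + c\right) = -186 + 6 c$)
$\left(G{\left(-33 \right)} + W{\left(-13,-38 \right)}\right) \left(-373\right) = \left(\left(-186 + 6 \left(-33\right)\right) - 28\right) \left(-373\right) = \left(\left(-186 - 198\right) - 28\right) \left(-373\right) = \left(-384 - 28\right) \left(-373\right) = \left(-412\right) \left(-373\right) = 153676$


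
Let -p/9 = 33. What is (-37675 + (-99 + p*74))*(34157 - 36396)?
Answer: 133784728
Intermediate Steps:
p = -297 (p = -9*33 = -297)
(-37675 + (-99 + p*74))*(34157 - 36396) = (-37675 + (-99 - 297*74))*(34157 - 36396) = (-37675 + (-99 - 21978))*(-2239) = (-37675 - 22077)*(-2239) = -59752*(-2239) = 133784728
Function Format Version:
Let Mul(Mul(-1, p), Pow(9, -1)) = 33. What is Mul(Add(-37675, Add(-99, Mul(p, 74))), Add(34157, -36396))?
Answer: 133784728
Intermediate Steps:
p = -297 (p = Mul(-9, 33) = -297)
Mul(Add(-37675, Add(-99, Mul(p, 74))), Add(34157, -36396)) = Mul(Add(-37675, Add(-99, Mul(-297, 74))), Add(34157, -36396)) = Mul(Add(-37675, Add(-99, -21978)), -2239) = Mul(Add(-37675, -22077), -2239) = Mul(-59752, -2239) = 133784728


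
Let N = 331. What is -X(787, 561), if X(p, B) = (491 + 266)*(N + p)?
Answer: -846326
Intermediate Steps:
X(p, B) = 250567 + 757*p (X(p, B) = (491 + 266)*(331 + p) = 757*(331 + p) = 250567 + 757*p)
-X(787, 561) = -(250567 + 757*787) = -(250567 + 595759) = -1*846326 = -846326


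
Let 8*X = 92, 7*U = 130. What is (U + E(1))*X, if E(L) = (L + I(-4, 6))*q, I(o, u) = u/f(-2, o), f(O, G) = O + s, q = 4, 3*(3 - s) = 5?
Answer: -1081/7 ≈ -154.43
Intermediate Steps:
s = 4/3 (s = 3 - ⅓*5 = 3 - 5/3 = 4/3 ≈ 1.3333)
f(O, G) = 4/3 + O (f(O, G) = O + 4/3 = 4/3 + O)
U = 130/7 (U = (⅐)*130 = 130/7 ≈ 18.571)
I(o, u) = -3*u/2 (I(o, u) = u/(4/3 - 2) = u/(-⅔) = u*(-3/2) = -3*u/2)
X = 23/2 (X = (⅛)*92 = 23/2 ≈ 11.500)
E(L) = -36 + 4*L (E(L) = (L - 3/2*6)*4 = (L - 9)*4 = (-9 + L)*4 = -36 + 4*L)
(U + E(1))*X = (130/7 + (-36 + 4*1))*(23/2) = (130/7 + (-36 + 4))*(23/2) = (130/7 - 32)*(23/2) = -94/7*23/2 = -1081/7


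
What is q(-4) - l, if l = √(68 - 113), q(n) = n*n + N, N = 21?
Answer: 37 - 3*I*√5 ≈ 37.0 - 6.7082*I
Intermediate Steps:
q(n) = 21 + n² (q(n) = n*n + 21 = n² + 21 = 21 + n²)
l = 3*I*√5 (l = √(-45) = 3*I*√5 ≈ 6.7082*I)
q(-4) - l = (21 + (-4)²) - 3*I*√5 = (21 + 16) - 3*I*√5 = 37 - 3*I*√5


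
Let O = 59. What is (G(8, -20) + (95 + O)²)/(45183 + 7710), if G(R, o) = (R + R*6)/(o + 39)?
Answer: 150220/334989 ≈ 0.44843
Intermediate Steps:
G(R, o) = 7*R/(39 + o) (G(R, o) = (R + 6*R)/(39 + o) = (7*R)/(39 + o) = 7*R/(39 + o))
(G(8, -20) + (95 + O)²)/(45183 + 7710) = (7*8/(39 - 20) + (95 + 59)²)/(45183 + 7710) = (7*8/19 + 154²)/52893 = (7*8*(1/19) + 23716)*(1/52893) = (56/19 + 23716)*(1/52893) = (450660/19)*(1/52893) = 150220/334989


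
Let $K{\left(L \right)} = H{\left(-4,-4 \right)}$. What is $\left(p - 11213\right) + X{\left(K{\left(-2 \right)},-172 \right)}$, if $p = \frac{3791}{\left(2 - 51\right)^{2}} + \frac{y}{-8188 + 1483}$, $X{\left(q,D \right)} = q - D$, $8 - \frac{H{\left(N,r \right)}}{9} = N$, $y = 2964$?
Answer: $- \frac{58662946558}{5366235} \approx -10932.0$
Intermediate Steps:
$H{\left(N,r \right)} = 72 - 9 N$
$K{\left(L \right)} = 108$ ($K{\left(L \right)} = 72 - -36 = 72 + 36 = 108$)
$p = \frac{6100697}{5366235}$ ($p = \frac{3791}{\left(2 - 51\right)^{2}} + \frac{2964}{-8188 + 1483} = \frac{3791}{\left(-49\right)^{2}} + \frac{2964}{-6705} = \frac{3791}{2401} + 2964 \left(- \frac{1}{6705}\right) = 3791 \cdot \frac{1}{2401} - \frac{988}{2235} = \frac{3791}{2401} - \frac{988}{2235} = \frac{6100697}{5366235} \approx 1.1369$)
$\left(p - 11213\right) + X{\left(K{\left(-2 \right)},-172 \right)} = \left(\frac{6100697}{5366235} - 11213\right) + \left(108 - -172\right) = - \frac{60165492358}{5366235} + \left(108 + 172\right) = - \frac{60165492358}{5366235} + 280 = - \frac{58662946558}{5366235}$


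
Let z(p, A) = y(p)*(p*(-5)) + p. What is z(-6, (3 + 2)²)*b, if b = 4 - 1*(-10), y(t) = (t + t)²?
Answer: 60396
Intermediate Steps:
y(t) = 4*t² (y(t) = (2*t)² = 4*t²)
b = 14 (b = 4 + 10 = 14)
z(p, A) = p - 20*p³ (z(p, A) = (4*p²)*(p*(-5)) + p = (4*p²)*(-5*p) + p = -20*p³ + p = p - 20*p³)
z(-6, (3 + 2)²)*b = (-6 - 20*(-6)³)*14 = (-6 - 20*(-216))*14 = (-6 + 4320)*14 = 4314*14 = 60396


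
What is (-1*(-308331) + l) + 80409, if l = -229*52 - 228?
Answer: 376604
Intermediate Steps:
l = -12136 (l = -11908 - 228 = -12136)
(-1*(-308331) + l) + 80409 = (-1*(-308331) - 12136) + 80409 = (308331 - 12136) + 80409 = 296195 + 80409 = 376604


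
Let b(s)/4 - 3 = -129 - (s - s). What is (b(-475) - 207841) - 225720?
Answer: -434065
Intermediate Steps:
b(s) = -504 (b(s) = 12 + 4*(-129 - (s - s)) = 12 + 4*(-129 - 1*0) = 12 + 4*(-129 + 0) = 12 + 4*(-129) = 12 - 516 = -504)
(b(-475) - 207841) - 225720 = (-504 - 207841) - 225720 = -208345 - 225720 = -434065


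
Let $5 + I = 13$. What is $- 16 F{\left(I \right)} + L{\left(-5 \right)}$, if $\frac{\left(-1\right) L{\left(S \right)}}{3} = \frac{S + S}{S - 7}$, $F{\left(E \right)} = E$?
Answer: $- \frac{261}{2} \approx -130.5$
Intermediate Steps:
$I = 8$ ($I = -5 + 13 = 8$)
$L{\left(S \right)} = - \frac{6 S}{-7 + S}$ ($L{\left(S \right)} = - 3 \frac{S + S}{S - 7} = - 3 \frac{2 S}{-7 + S} = - \frac{6 S}{-7 + S}$)
$- 16 F{\left(I \right)} + L{\left(-5 \right)} = \left(-16\right) 8 - - \frac{30}{-7 - 5} = -128 - - \frac{30}{-12} = -128 - \left(-30\right) \left(- \frac{1}{12}\right) = -128 - \frac{5}{2} = - \frac{261}{2}$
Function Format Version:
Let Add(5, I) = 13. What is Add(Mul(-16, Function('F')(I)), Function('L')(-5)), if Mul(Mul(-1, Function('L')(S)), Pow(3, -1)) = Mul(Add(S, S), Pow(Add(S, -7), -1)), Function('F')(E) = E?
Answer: Rational(-261, 2) ≈ -130.50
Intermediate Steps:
I = 8 (I = Add(-5, 13) = 8)
Function('L')(S) = Mul(-6, S, Pow(Add(-7, S), -1)) (Function('L')(S) = Mul(-3, Mul(Add(S, S), Pow(Add(S, -7), -1))) = Mul(-3, Mul(Mul(2, S), Pow(Add(-7, S), -1))) = Mul(-3, Mul(2, S, Pow(Add(-7, S), -1))) = Mul(-6, S, Pow(Add(-7, S), -1)))
Add(Mul(-16, Function('F')(I)), Function('L')(-5)) = Add(Mul(-16, 8), Mul(-6, -5, Pow(Add(-7, -5), -1))) = Add(-128, Mul(-6, -5, Pow(-12, -1))) = Add(-128, Mul(-6, -5, Rational(-1, 12))) = Add(-128, Rational(-5, 2)) = Rational(-261, 2)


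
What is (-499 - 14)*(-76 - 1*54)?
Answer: 66690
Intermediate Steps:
(-499 - 14)*(-76 - 1*54) = -513*(-76 - 54) = -513*(-130) = 66690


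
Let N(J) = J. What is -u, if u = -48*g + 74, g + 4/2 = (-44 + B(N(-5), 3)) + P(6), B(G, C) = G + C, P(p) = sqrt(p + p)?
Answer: -2378 + 96*sqrt(3) ≈ -2211.7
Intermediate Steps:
P(p) = sqrt(2)*sqrt(p) (P(p) = sqrt(2*p) = sqrt(2)*sqrt(p))
B(G, C) = C + G
g = -48 + 2*sqrt(3) (g = -2 + ((-44 + (3 - 5)) + sqrt(2)*sqrt(6)) = -2 + ((-44 - 2) + 2*sqrt(3)) = -2 + (-46 + 2*sqrt(3)) = -48 + 2*sqrt(3) ≈ -44.536)
u = 2378 - 96*sqrt(3) (u = -48*(-48 + 2*sqrt(3)) + 74 = (2304 - 96*sqrt(3)) + 74 = 2378 - 96*sqrt(3) ≈ 2211.7)
-u = -(2378 - 96*sqrt(3)) = -2378 + 96*sqrt(3)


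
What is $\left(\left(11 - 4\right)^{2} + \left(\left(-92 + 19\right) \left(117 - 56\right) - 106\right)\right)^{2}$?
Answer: $20340100$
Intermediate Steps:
$\left(\left(11 - 4\right)^{2} + \left(\left(-92 + 19\right) \left(117 - 56\right) - 106\right)\right)^{2} = \left(7^{2} - 4559\right)^{2} = \left(49 - 4559\right)^{2} = \left(-4510\right)^{2} = 20340100$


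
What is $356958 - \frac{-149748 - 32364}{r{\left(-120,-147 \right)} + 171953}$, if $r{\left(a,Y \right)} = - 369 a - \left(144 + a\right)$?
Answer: $\frac{11025387762}{30887} \approx 3.5696 \cdot 10^{5}$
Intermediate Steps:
$r{\left(a,Y \right)} = -144 - 370 a$
$356958 - \frac{-149748 - 32364}{r{\left(-120,-147 \right)} + 171953} = 356958 - \frac{-149748 - 32364}{\left(-144 - -44400\right) + 171953} = 356958 - \frac{-149748 - 32364}{\left(-144 + 44400\right) + 171953} = 356958 - - \frac{182112}{44256 + 171953} = 356958 - - \frac{182112}{216209} = 356958 - \left(-182112\right) \frac{1}{216209} = 356958 - - \frac{26016}{30887} = 356958 + \frac{26016}{30887} = \frac{11025387762}{30887}$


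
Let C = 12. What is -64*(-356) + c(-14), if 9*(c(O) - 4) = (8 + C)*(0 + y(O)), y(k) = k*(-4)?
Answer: 206212/9 ≈ 22912.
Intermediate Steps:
y(k) = -4*k
c(O) = 4 - 80*O/9 (c(O) = 4 + ((8 + 12)*(0 - 4*O))/9 = 4 + (20*(-4*O))/9 = 4 + (-80*O)/9 = 4 - 80*O/9)
-64*(-356) + c(-14) = -64*(-356) + (4 - 80/9*(-14)) = 22784 + (4 + 1120/9) = 22784 + 1156/9 = 206212/9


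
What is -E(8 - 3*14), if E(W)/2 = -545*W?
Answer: -37060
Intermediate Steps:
E(W) = -1090*W (E(W) = 2*(-545*W) = -1090*W)
-E(8 - 3*14) = -(-1090)*(8 - 3*14) = -(-1090)*(8 - 42) = -(-1090)*(-34) = -1*37060 = -37060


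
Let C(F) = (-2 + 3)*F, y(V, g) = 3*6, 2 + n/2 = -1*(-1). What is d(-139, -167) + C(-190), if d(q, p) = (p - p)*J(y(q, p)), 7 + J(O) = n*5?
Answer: -190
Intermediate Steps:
n = -2 (n = -4 + 2*(-1*(-1)) = -4 + 2*1 = -4 + 2 = -2)
y(V, g) = 18
J(O) = -17 (J(O) = -7 - 2*5 = -7 - 10 = -17)
C(F) = F (C(F) = 1*F = F)
d(q, p) = 0 (d(q, p) = (p - p)*(-17) = 0*(-17) = 0)
d(-139, -167) + C(-190) = 0 - 190 = -190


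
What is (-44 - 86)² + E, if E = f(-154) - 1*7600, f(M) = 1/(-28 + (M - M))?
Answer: 260399/28 ≈ 9300.0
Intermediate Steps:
f(M) = -1/28 (f(M) = 1/(-28 + 0) = 1/(-28) = -1/28)
E = -212801/28 (E = -1/28 - 1*7600 = -1/28 - 7600 = -212801/28 ≈ -7600.0)
(-44 - 86)² + E = (-44 - 86)² - 212801/28 = (-130)² - 212801/28 = 16900 - 212801/28 = 260399/28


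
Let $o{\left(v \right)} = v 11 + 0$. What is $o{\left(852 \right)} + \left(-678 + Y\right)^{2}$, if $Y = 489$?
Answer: $45093$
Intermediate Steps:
$o{\left(v \right)} = 11 v$ ($o{\left(v \right)} = 11 v + 0 = 11 v$)
$o{\left(852 \right)} + \left(-678 + Y\right)^{2} = 11 \cdot 852 + \left(-678 + 489\right)^{2} = 9372 + \left(-189\right)^{2} = 9372 + 35721 = 45093$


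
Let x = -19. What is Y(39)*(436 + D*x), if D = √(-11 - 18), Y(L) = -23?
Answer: -10028 + 437*I*√29 ≈ -10028.0 + 2353.3*I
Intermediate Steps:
D = I*√29 (D = √(-29) = I*√29 ≈ 5.3852*I)
Y(39)*(436 + D*x) = -23*(436 + (I*√29)*(-19)) = -23*(436 - 19*I*√29) = -10028 + 437*I*√29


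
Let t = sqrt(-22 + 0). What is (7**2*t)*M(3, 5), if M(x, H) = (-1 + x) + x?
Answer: 245*I*sqrt(22) ≈ 1149.2*I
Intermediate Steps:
M(x, H) = -1 + 2*x
t = I*sqrt(22) (t = sqrt(-22) = I*sqrt(22) ≈ 4.6904*I)
(7**2*t)*M(3, 5) = (7**2*(I*sqrt(22)))*(-1 + 2*3) = (49*(I*sqrt(22)))*(-1 + 6) = (49*I*sqrt(22))*5 = 245*I*sqrt(22)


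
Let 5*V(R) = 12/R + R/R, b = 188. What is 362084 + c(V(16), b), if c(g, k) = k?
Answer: 362272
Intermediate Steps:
V(R) = ⅕ + 12/(5*R) (V(R) = (12/R + R/R)/5 = (12/R + 1)/5 = (1 + 12/R)/5 = ⅕ + 12/(5*R))
362084 + c(V(16), b) = 362084 + 188 = 362272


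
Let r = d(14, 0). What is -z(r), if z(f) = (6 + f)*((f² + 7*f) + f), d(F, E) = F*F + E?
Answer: -8076768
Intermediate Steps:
d(F, E) = E + F² (d(F, E) = F² + E = E + F²)
r = 196 (r = 0 + 14² = 0 + 196 = 196)
z(f) = (6 + f)*(f² + 8*f)
-z(r) = -196*(48 + 196² + 14*196) = -196*(48 + 38416 + 2744) = -196*41208 = -1*8076768 = -8076768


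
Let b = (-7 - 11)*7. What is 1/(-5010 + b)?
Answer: -1/5136 ≈ -0.00019470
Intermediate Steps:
b = -126 (b = -18*7 = -126)
1/(-5010 + b) = 1/(-5010 - 126) = 1/(-5136) = -1/5136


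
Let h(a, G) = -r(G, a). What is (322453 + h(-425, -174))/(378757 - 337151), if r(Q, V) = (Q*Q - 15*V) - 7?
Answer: 285809/41606 ≈ 6.8694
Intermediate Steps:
r(Q, V) = -7 + Q² - 15*V (r(Q, V) = (Q² - 15*V) - 7 = -7 + Q² - 15*V)
h(a, G) = 7 - G² + 15*a (h(a, G) = -(-7 + G² - 15*a) = 7 - G² + 15*a)
(322453 + h(-425, -174))/(378757 - 337151) = (322453 + (7 - 1*(-174)² + 15*(-425)))/(378757 - 337151) = (322453 + (7 - 1*30276 - 6375))/41606 = (322453 + (7 - 30276 - 6375))*(1/41606) = (322453 - 36644)*(1/41606) = 285809*(1/41606) = 285809/41606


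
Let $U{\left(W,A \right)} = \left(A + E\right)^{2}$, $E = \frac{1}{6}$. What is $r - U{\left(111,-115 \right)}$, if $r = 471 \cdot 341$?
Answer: $\frac{5307275}{36} \approx 1.4742 \cdot 10^{5}$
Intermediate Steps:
$E = \frac{1}{6} \approx 0.16667$
$r = 160611$
$U{\left(W,A \right)} = \left(\frac{1}{6} + A\right)^{2}$ ($U{\left(W,A \right)} = \left(A + \frac{1}{6}\right)^{2} = \left(\frac{1}{6} + A\right)^{2}$)
$r - U{\left(111,-115 \right)} = 160611 - \frac{\left(1 + 6 \left(-115\right)\right)^{2}}{36} = 160611 - \frac{\left(1 - 690\right)^{2}}{36} = 160611 - \frac{\left(-689\right)^{2}}{36} = 160611 - \frac{1}{36} \cdot 474721 = 160611 - \frac{474721}{36} = \frac{5307275}{36}$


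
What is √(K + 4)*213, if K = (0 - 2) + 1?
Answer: 213*√3 ≈ 368.93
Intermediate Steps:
K = -1 (K = -2 + 1 = -1)
√(K + 4)*213 = √(-1 + 4)*213 = √3*213 = 213*√3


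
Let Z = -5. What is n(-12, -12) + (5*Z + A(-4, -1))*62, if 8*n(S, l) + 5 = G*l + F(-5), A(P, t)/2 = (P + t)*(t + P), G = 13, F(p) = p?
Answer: 6117/4 ≈ 1529.3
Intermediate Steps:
A(P, t) = 2*(P + t)² (A(P, t) = 2*((P + t)*(t + P)) = 2*((P + t)*(P + t)) = 2*(P + t)²)
n(S, l) = -5/4 + 13*l/8 (n(S, l) = -5/8 + (13*l - 5)/8 = -5/8 + (-5 + 13*l)/8 = -5/8 + (-5/8 + 13*l/8) = -5/4 + 13*l/8)
n(-12, -12) + (5*Z + A(-4, -1))*62 = (-5/4 + (13/8)*(-12)) + (5*(-5) + 2*(-4 - 1)²)*62 = (-5/4 - 39/2) + (-25 + 2*(-5)²)*62 = -83/4 + (-25 + 2*25)*62 = -83/4 + (-25 + 50)*62 = -83/4 + 25*62 = -83/4 + 1550 = 6117/4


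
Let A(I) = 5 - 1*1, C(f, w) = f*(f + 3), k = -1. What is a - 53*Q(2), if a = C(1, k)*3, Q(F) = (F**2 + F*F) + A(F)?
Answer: -624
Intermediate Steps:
C(f, w) = f*(3 + f)
A(I) = 4 (A(I) = 5 - 1 = 4)
Q(F) = 4 + 2*F**2 (Q(F) = (F**2 + F*F) + 4 = (F**2 + F**2) + 4 = 2*F**2 + 4 = 4 + 2*F**2)
a = 12 (a = (1*(3 + 1))*3 = (1*4)*3 = 4*3 = 12)
a - 53*Q(2) = 12 - 53*(4 + 2*2**2) = 12 - 53*(4 + 2*4) = 12 - 53*(4 + 8) = 12 - 53*12 = 12 - 636 = -624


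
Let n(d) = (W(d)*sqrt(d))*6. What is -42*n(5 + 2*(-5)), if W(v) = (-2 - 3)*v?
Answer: -6300*I*sqrt(5) ≈ -14087.0*I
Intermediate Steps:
W(v) = -5*v
n(d) = -30*d**(3/2) (n(d) = ((-5*d)*sqrt(d))*6 = -5*d**(3/2)*6 = -30*d**(3/2))
-42*n(5 + 2*(-5)) = -(-1260)*(5 + 2*(-5))**(3/2) = -(-1260)*(5 - 10)**(3/2) = -(-1260)*(-5)**(3/2) = -(-1260)*(-5*I*sqrt(5)) = -6300*I*sqrt(5)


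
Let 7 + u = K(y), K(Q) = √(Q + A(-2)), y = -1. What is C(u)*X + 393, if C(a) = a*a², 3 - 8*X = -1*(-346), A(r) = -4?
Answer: 42389/4 - 24353*I*√5/4 ≈ 10597.0 - 13614.0*I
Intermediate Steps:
X = -343/8 (X = 3/8 - (-1)*(-346)/8 = 3/8 - ⅛*346 = 3/8 - 173/4 = -343/8 ≈ -42.875)
K(Q) = √(-4 + Q) (K(Q) = √(Q - 4) = √(-4 + Q))
u = -7 + I*√5 (u = -7 + √(-4 - 1) = -7 + √(-5) = -7 + I*√5 ≈ -7.0 + 2.2361*I)
C(a) = a³
C(u)*X + 393 = (-7 + I*√5)³*(-343/8) + 393 = -343*(-7 + I*√5)³/8 + 393 = 393 - 343*(-7 + I*√5)³/8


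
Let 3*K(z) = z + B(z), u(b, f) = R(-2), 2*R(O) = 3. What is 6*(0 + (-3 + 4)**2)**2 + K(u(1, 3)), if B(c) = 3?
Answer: 15/2 ≈ 7.5000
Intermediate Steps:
R(O) = 3/2 (R(O) = (1/2)*3 = 3/2)
u(b, f) = 3/2
K(z) = 1 + z/3 (K(z) = (z + 3)/3 = (3 + z)/3 = 1 + z/3)
6*(0 + (-3 + 4)**2)**2 + K(u(1, 3)) = 6*(0 + (-3 + 4)**2)**2 + (1 + (1/3)*(3/2)) = 6*(0 + 1**2)**2 + (1 + 1/2) = 6*(0 + 1)**2 + 3/2 = 6*1**2 + 3/2 = 6*1 + 3/2 = 6 + 3/2 = 15/2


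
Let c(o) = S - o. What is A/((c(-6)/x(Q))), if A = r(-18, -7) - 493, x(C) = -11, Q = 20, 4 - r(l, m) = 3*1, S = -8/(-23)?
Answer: 62238/73 ≈ 852.58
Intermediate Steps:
S = 8/23 (S = -8*(-1/23) = 8/23 ≈ 0.34783)
r(l, m) = 1 (r(l, m) = 4 - 3 = 1)
c(o) = 8/23 - o
A = -492 (A = 1 - 493 = -492)
A/((c(-6)/x(Q))) = -492*(-11/(8/23 - 1*(-6))) = -492*(-11/(8/23 + 6)) = -492/((146/23)*(-1/11)) = -492/(-146/253) = -492*(-253/146) = 62238/73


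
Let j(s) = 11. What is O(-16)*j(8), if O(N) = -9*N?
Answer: 1584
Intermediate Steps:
O(-16)*j(8) = -9*(-16)*11 = 144*11 = 1584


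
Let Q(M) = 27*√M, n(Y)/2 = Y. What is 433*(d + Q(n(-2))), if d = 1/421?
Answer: 433/421 + 23382*I ≈ 1.0285 + 23382.0*I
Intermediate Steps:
n(Y) = 2*Y
d = 1/421 ≈ 0.0023753
433*(d + Q(n(-2))) = 433*(1/421 + 27*√(2*(-2))) = 433*(1/421 + 27*√(-4)) = 433*(1/421 + 27*(2*I)) = 433*(1/421 + 54*I) = 433/421 + 23382*I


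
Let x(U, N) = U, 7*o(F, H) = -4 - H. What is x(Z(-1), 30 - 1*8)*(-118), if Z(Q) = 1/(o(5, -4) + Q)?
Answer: 118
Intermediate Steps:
o(F, H) = -4/7 - H/7 (o(F, H) = (-4 - H)/7 = -4/7 - H/7)
Z(Q) = 1/Q (Z(Q) = 1/((-4/7 - ⅐*(-4)) + Q) = 1/((-4/7 + 4/7) + Q) = 1/(0 + Q) = 1/Q)
x(Z(-1), 30 - 1*8)*(-118) = -118/(-1) = -1*(-118) = 118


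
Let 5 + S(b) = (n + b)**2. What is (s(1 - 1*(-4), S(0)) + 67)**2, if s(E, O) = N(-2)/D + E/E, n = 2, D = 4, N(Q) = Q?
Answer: 18225/4 ≈ 4556.3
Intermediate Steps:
S(b) = -5 + (2 + b)**2
s(E, O) = 1/2 (s(E, O) = -2/4 + E/E = -2*1/4 + 1 = -1/2 + 1 = 1/2)
(s(1 - 1*(-4), S(0)) + 67)**2 = (1/2 + 67)**2 = (135/2)**2 = 18225/4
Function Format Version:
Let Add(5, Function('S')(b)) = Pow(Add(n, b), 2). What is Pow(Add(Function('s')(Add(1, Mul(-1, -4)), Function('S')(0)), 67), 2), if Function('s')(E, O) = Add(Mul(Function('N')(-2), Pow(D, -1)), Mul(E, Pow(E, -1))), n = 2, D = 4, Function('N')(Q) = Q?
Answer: Rational(18225, 4) ≈ 4556.3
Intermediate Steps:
Function('S')(b) = Add(-5, Pow(Add(2, b), 2))
Function('s')(E, O) = Rational(1, 2) (Function('s')(E, O) = Add(Mul(-2, Pow(4, -1)), Mul(E, Pow(E, -1))) = Add(Mul(-2, Rational(1, 4)), 1) = Add(Rational(-1, 2), 1) = Rational(1, 2))
Pow(Add(Function('s')(Add(1, Mul(-1, -4)), Function('S')(0)), 67), 2) = Pow(Add(Rational(1, 2), 67), 2) = Pow(Rational(135, 2), 2) = Rational(18225, 4)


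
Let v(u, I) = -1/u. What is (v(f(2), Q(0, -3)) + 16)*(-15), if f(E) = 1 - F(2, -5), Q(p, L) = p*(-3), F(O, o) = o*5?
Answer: -6225/26 ≈ -239.42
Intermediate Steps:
F(O, o) = 5*o
Q(p, L) = -3*p
f(E) = 26 (f(E) = 1 - 5*(-5) = 1 - 1*(-25) = 1 + 25 = 26)
(v(f(2), Q(0, -3)) + 16)*(-15) = (-1/26 + 16)*(-15) = (415/26)*(-15) = -6225/26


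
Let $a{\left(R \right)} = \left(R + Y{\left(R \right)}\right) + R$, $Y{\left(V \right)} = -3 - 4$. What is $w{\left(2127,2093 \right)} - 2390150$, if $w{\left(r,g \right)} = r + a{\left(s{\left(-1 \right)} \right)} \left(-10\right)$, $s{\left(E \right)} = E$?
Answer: $-2387933$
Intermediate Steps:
$Y{\left(V \right)} = -7$
$a{\left(R \right)} = -7 + 2 R$ ($a{\left(R \right)} = \left(R - 7\right) + R = \left(-7 + R\right) + R = -7 + 2 R$)
$w{\left(r,g \right)} = 90 + r$ ($w{\left(r,g \right)} = r + \left(-7 + 2 \left(-1\right)\right) \left(-10\right) = r + \left(-7 - 2\right) \left(-10\right) = r - -90 = r + 90 = 90 + r$)
$w{\left(2127,2093 \right)} - 2390150 = \left(90 + 2127\right) - 2390150 = 2217 - 2390150 = -2387933$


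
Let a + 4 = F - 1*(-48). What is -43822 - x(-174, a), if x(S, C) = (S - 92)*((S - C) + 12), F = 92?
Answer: -123090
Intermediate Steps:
a = 136 (a = -4 + (92 - 1*(-48)) = -4 + (92 + 48) = -4 + 140 = 136)
x(S, C) = (-92 + S)*(12 + S - C)
-43822 - x(-174, a) = -43822 - (-1104 + (-174)² - 80*(-174) + 92*136 - 1*136*(-174)) = -43822 - (-1104 + 30276 + 13920 + 12512 + 23664) = -43822 - 1*79268 = -43822 - 79268 = -123090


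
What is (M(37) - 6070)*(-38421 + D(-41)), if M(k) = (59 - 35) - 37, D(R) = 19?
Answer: 233599366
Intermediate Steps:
M(k) = -13 (M(k) = 24 - 37 = -13)
(M(37) - 6070)*(-38421 + D(-41)) = (-13 - 6070)*(-38421 + 19) = -6083*(-38402) = 233599366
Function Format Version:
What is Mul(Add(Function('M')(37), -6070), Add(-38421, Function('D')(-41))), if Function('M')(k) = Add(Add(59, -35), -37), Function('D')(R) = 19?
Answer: 233599366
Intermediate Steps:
Function('M')(k) = -13 (Function('M')(k) = Add(24, -37) = -13)
Mul(Add(Function('M')(37), -6070), Add(-38421, Function('D')(-41))) = Mul(Add(-13, -6070), Add(-38421, 19)) = Mul(-6083, -38402) = 233599366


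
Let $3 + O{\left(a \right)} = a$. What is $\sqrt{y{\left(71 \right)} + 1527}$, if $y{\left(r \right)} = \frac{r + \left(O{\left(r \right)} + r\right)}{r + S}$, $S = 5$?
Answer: $\frac{3 \sqrt{245442}}{38} \approx 39.112$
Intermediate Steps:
$O{\left(a \right)} = -3 + a$
$y{\left(r \right)} = \frac{-3 + 3 r}{5 + r}$ ($y{\left(r \right)} = \frac{r + \left(\left(-3 + r\right) + r\right)}{r + 5} = \frac{r + \left(-3 + 2 r\right)}{5 + r} = \frac{-3 + 3 r}{5 + r}$)
$\sqrt{y{\left(71 \right)} + 1527} = \sqrt{\frac{3 \left(-1 + 71\right)}{5 + 71} + 1527} = \sqrt{3 \cdot \frac{1}{76} \cdot 70 + 1527} = \sqrt{\frac{105}{38} + 1527} = \sqrt{\frac{58131}{38}} = \frac{3 \sqrt{245442}}{38}$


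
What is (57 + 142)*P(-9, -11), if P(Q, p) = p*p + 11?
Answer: 26268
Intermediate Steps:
P(Q, p) = 11 + p² (P(Q, p) = p² + 11 = 11 + p²)
(57 + 142)*P(-9, -11) = (57 + 142)*(11 + (-11)²) = 199*(11 + 121) = 199*132 = 26268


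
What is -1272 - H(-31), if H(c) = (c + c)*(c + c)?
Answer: -5116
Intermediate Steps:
H(c) = 4*c² (H(c) = (2*c)*(2*c) = 4*c²)
-1272 - H(-31) = -1272 - 4*(-31)² = -1272 - 4*961 = -1272 - 1*3844 = -1272 - 3844 = -5116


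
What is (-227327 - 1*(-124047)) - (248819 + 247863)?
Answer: -599962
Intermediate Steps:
(-227327 - 1*(-124047)) - (248819 + 247863) = (-227327 + 124047) - 1*496682 = -103280 - 496682 = -599962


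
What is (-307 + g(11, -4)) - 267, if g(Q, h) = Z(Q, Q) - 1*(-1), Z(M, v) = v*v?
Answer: -452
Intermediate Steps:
Z(M, v) = v**2
g(Q, h) = 1 + Q**2 (g(Q, h) = Q**2 - 1*(-1) = Q**2 + 1 = 1 + Q**2)
(-307 + g(11, -4)) - 267 = (-307 + (1 + 11**2)) - 267 = (-307 + (1 + 121)) - 267 = (-307 + 122) - 267 = -185 - 267 = -452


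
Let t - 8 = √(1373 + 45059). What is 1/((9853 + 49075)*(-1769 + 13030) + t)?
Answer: 82948527/55043665051752028 - √2902/110087330103504056 ≈ 1.5070e-9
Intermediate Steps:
t = 8 + 4*√2902 (t = 8 + √(1373 + 45059) = 8 + √46432 = 8 + 4*√2902 ≈ 223.48)
1/((9853 + 49075)*(-1769 + 13030) + t) = 1/((9853 + 49075)*(-1769 + 13030) + (8 + 4*√2902)) = 1/(58928*11261 + (8 + 4*√2902)) = 1/(663588208 + (8 + 4*√2902)) = 1/(663588216 + 4*√2902)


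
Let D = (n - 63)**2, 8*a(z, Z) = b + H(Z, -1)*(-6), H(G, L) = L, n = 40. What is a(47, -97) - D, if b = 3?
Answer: -4223/8 ≈ -527.88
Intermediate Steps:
a(z, Z) = 9/8 (a(z, Z) = (3 - 1*(-6))/8 = (3 + 6)/8 = (1/8)*9 = 9/8)
D = 529 (D = (40 - 63)**2 = (-23)**2 = 529)
a(47, -97) - D = 9/8 - 1*529 = 9/8 - 529 = -4223/8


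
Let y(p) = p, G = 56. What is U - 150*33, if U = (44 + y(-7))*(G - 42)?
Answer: -4432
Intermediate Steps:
U = 518 (U = (44 - 7)*(56 - 42) = 37*14 = 518)
U - 150*33 = 518 - 150*33 = 518 - 4950 = -4432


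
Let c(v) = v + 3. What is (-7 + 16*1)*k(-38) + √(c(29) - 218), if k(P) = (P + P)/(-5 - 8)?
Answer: 684/13 + I*√186 ≈ 52.615 + 13.638*I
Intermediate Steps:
c(v) = 3 + v
k(P) = -2*P/13 (k(P) = (2*P)/(-13) = (2*P)*(-1/13) = -2*P/13)
(-7 + 16*1)*k(-38) + √(c(29) - 218) = (-7 + 16*1)*(-2/13*(-38)) + √((3 + 29) - 218) = (-7 + 16)*(76/13) + √(32 - 218) = 9*(76/13) + √(-186) = 684/13 + I*√186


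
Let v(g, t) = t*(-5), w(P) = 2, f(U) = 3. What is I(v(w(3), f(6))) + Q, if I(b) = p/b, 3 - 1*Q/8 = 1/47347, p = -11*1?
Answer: 17565617/710205 ≈ 24.733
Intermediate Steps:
v(g, t) = -5*t
p = -11
Q = 1136320/47347 (Q = 24 - 8/47347 = 1136320/47347 ≈ 24.000)
I(b) = -11/b
I(v(w(3), f(6))) + Q = -11/((-5*3)) + 1136320/47347 = -11/(-15) + 1136320/47347 = -11*(-1/15) + 1136320/47347 = 11/15 + 1136320/47347 = 17565617/710205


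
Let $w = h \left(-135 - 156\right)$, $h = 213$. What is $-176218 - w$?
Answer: $-114235$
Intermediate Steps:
$w = -61983$ ($w = 213 \left(-135 - 156\right) = 213 \left(-291\right) = -61983$)
$-176218 - w = -176218 - -61983 = -176218 + 61983 = -114235$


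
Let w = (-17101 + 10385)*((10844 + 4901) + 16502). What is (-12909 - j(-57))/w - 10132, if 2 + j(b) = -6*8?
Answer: -2194295859605/216570852 ≈ -10132.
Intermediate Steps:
j(b) = -50 (j(b) = -2 - 6*8 = -2 - 48 = -50)
w = -216570852 (w = -6716*(15745 + 16502) = -6716*32247 = -216570852)
(-12909 - j(-57))/w - 10132 = (-12909 - 1*(-50))/(-216570852) - 10132 = (-12909 + 50)*(-1/216570852) - 10132 = -12859*(-1/216570852) - 10132 = 12859/216570852 - 10132 = -2194295859605/216570852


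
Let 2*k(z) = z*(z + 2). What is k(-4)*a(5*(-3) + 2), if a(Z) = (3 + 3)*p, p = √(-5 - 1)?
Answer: 24*I*√6 ≈ 58.788*I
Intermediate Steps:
p = I*√6 (p = √(-6) = I*√6 ≈ 2.4495*I)
k(z) = z*(2 + z)/2 (k(z) = (z*(z + 2))/2 = (z*(2 + z))/2 = z*(2 + z)/2)
a(Z) = 6*I*√6 (a(Z) = (3 + 3)*(I*√6) = 6*(I*√6) = 6*I*√6)
k(-4)*a(5*(-3) + 2) = ((½)*(-4)*(2 - 4))*(6*I*√6) = ((½)*(-4)*(-2))*(6*I*√6) = 4*(6*I*√6) = 24*I*√6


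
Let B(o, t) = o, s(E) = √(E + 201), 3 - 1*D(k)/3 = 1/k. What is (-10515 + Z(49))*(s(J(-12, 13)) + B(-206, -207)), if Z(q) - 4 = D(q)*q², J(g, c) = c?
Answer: -2255906 + 10951*√214 ≈ -2.0957e+6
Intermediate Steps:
D(k) = 9 - 3/k
s(E) = √(201 + E)
Z(q) = 4 + q²*(9 - 3/q) (Z(q) = 4 + (9 - 3/q)*q² = 4 + q²*(9 - 3/q))
(-10515 + Z(49))*(s(J(-12, 13)) + B(-206, -207)) = (-10515 + (4 + 3*49*(-1 + 3*49)))*(√(201 + 13) - 206) = (-10515 + (4 + 3*49*(-1 + 147)))*(√214 - 206) = (-10515 + (4 + 3*49*146))*(-206 + √214) = (-10515 + (4 + 21462))*(-206 + √214) = (-10515 + 21466)*(-206 + √214) = 10951*(-206 + √214) = -2255906 + 10951*√214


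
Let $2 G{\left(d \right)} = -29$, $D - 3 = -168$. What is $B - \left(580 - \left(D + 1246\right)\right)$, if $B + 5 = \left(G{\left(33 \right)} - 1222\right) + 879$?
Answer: $\frac{277}{2} \approx 138.5$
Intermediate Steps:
$D = -165$ ($D = 3 - 168 = -165$)
$G{\left(d \right)} = - \frac{29}{2}$ ($G{\left(d \right)} = \frac{1}{2} \left(-29\right) = - \frac{29}{2}$)
$B = - \frac{725}{2}$ ($B = -5 + \left(\left(- \frac{29}{2} - 1222\right) + 879\right) = -5 + \left(- \frac{2473}{2} + 879\right) = -5 - \frac{715}{2} = - \frac{725}{2} \approx -362.5$)
$B - \left(580 - \left(D + 1246\right)\right) = - \frac{725}{2} - \left(580 - \left(-165 + 1246\right)\right) = - \frac{725}{2} - \left(580 - 1081\right) = - \frac{725}{2} - -501 = - \frac{725}{2} + 501 = \frac{277}{2}$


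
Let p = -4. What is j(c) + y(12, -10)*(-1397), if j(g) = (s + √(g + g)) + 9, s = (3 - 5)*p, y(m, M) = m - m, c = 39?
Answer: 17 + √78 ≈ 25.832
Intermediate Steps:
y(m, M) = 0
s = 8 (s = (3 - 5)*(-4) = -2*(-4) = 8)
j(g) = 17 + √2*√g (j(g) = (8 + √(g + g)) + 9 = (8 + √(2*g)) + 9 = (8 + √2*√g) + 9 = 17 + √2*√g)
j(c) + y(12, -10)*(-1397) = (17 + √2*√39) + 0*(-1397) = (17 + √78) + 0 = 17 + √78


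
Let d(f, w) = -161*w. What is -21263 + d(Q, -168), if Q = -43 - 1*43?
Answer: 5785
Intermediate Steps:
Q = -86 (Q = -43 - 43 = -86)
-21263 + d(Q, -168) = -21263 - 161*(-168) = -21263 + 27048 = 5785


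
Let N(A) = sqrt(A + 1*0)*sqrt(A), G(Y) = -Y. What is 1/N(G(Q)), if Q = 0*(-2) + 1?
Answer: -1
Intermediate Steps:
Q = 1 (Q = 0 + 1 = 1)
N(A) = A (N(A) = sqrt(A + 0)*sqrt(A) = sqrt(A)*sqrt(A) = A)
1/N(G(Q)) = 1/(-1*1) = 1/(-1) = -1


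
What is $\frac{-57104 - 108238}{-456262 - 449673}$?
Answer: $\frac{165342}{905935} \approx 0.18251$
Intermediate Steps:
$\frac{-57104 - 108238}{-456262 - 449673} = - \frac{165342}{-905935} = \left(-165342\right) \left(- \frac{1}{905935}\right) = \frac{165342}{905935}$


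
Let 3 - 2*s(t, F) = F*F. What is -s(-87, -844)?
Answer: 712333/2 ≈ 3.5617e+5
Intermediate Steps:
s(t, F) = 3/2 - F**2/2 (s(t, F) = 3/2 - F*F/2 = 3/2 - F**2/2)
-s(-87, -844) = -(3/2 - 1/2*(-844)**2) = -(3/2 - 1/2*712336) = -(3/2 - 356168) = -1*(-712333/2) = 712333/2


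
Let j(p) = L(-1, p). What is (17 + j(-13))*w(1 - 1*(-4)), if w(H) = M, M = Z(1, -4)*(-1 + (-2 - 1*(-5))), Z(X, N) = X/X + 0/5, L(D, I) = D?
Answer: 32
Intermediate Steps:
Z(X, N) = 1 (Z(X, N) = 1 + 0*(1/5) = 1 + 0 = 1)
j(p) = -1
M = 2 (M = 1*(-1 + (-2 - 1*(-5))) = 1*(-1 + (-2 + 5)) = 1*(-1 + 3) = 1*2 = 2)
w(H) = 2
(17 + j(-13))*w(1 - 1*(-4)) = (17 - 1)*2 = 16*2 = 32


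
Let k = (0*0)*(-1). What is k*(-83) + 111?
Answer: 111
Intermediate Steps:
k = 0 (k = 0*(-1) = 0)
k*(-83) + 111 = 0*(-83) + 111 = 0 + 111 = 111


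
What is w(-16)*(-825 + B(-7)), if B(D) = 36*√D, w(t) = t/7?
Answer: 13200/7 - 576*I*√7/7 ≈ 1885.7 - 217.71*I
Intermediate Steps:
w(t) = t/7 (w(t) = t*(⅐) = t/7)
w(-16)*(-825 + B(-7)) = ((⅐)*(-16))*(-825 + 36*√(-7)) = -16*(-825 + 36*(I*√7))/7 = -16*(-825 + 36*I*√7)/7 = 13200/7 - 576*I*√7/7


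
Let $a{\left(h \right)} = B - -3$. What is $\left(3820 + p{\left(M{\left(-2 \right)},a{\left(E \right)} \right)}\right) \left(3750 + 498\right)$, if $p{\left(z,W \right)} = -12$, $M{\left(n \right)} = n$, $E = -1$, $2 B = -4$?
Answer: $16176384$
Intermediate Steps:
$B = -2$ ($B = \frac{1}{2} \left(-4\right) = -2$)
$a{\left(h \right)} = 1$ ($a{\left(h \right)} = -2 - -3 = -2 + 3 = 1$)
$\left(3820 + p{\left(M{\left(-2 \right)},a{\left(E \right)} \right)}\right) \left(3750 + 498\right) = \left(3820 - 12\right) \left(3750 + 498\right) = 3808 \cdot 4248 = 16176384$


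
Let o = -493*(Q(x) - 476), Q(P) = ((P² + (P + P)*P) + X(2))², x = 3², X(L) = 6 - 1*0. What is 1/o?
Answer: -1/30331825 ≈ -3.2969e-8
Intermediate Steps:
X(L) = 6 (X(L) = 6 + 0 = 6)
x = 9
Q(P) = (6 + 3*P²)² (Q(P) = ((P² + (P + P)*P) + 6)² = ((P² + (2*P)*P) + 6)² = ((P² + 2*P²) + 6)² = (3*P² + 6)² = (6 + 3*P²)²)
o = -30331825 (o = -493*(9*(2 + 9²)² - 476) = -493*(9*(2 + 81)² - 476) = -493*(9*83² - 476) = -493*(9*6889 - 476) = -493*(62001 - 476) = -493*61525 = -30331825)
1/o = 1/(-30331825) = -1/30331825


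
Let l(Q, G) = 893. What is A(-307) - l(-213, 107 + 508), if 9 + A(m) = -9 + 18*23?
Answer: -497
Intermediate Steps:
A(m) = 396 (A(m) = -9 + (-9 + 18*23) = -9 + (-9 + 414) = -9 + 405 = 396)
A(-307) - l(-213, 107 + 508) = 396 - 1*893 = 396 - 893 = -497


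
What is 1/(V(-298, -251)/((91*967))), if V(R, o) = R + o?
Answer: -87997/549 ≈ -160.29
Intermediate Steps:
1/(V(-298, -251)/((91*967))) = 1/((-298 - 251)/((91*967))) = 1/(-549/87997) = -87997/549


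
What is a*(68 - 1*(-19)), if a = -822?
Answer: -71514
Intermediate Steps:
a*(68 - 1*(-19)) = -822*(68 - 1*(-19)) = -822*(68 + 19) = -822*87 = -71514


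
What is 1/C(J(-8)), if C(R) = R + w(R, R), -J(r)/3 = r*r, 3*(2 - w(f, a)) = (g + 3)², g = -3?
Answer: -1/190 ≈ -0.0052632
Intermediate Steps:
w(f, a) = 2 (w(f, a) = 2 - (-3 + 3)²/3 = 2 - ⅓*0² = 2 - ⅓*0 = 2 + 0 = 2)
J(r) = -3*r² (J(r) = -3*r*r = -3*r²)
C(R) = 2 + R (C(R) = R + 2 = 2 + R)
1/C(J(-8)) = 1/(2 - 3*(-8)²) = 1/(2 - 3*64) = 1/(2 - 192) = 1/(-190) = -1/190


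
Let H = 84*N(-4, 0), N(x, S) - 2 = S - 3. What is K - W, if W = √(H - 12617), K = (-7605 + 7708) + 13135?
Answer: 13238 - I*√12701 ≈ 13238.0 - 112.7*I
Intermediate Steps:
N(x, S) = -1 + S (N(x, S) = 2 + (S - 3) = 2 + (-3 + S) = -1 + S)
H = -84 (H = 84*(-1 + 0) = 84*(-1) = -84)
K = 13238 (K = 103 + 13135 = 13238)
W = I*√12701 (W = √(-84 - 12617) = √(-12701) = I*√12701 ≈ 112.7*I)
K - W = 13238 - I*√12701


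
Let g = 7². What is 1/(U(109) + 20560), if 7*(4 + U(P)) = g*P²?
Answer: 1/103723 ≈ 9.6411e-6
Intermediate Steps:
g = 49
U(P) = -4 + 7*P² (U(P) = -4 + (49*P²)/7 = -4 + 7*P²)
1/(U(109) + 20560) = 1/((-4 + 7*109²) + 20560) = 1/((-4 + 7*11881) + 20560) = 1/((-4 + 83167) + 20560) = 1/(83163 + 20560) = 1/103723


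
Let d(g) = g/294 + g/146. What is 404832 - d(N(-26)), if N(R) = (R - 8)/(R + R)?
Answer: 56475277561/139503 ≈ 4.0483e+5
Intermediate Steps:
N(R) = (-8 + R)/(2*R) (N(R) = (-8 + R)/((2*R)) = (-8 + R)*(1/(2*R)) = (-8 + R)/(2*R))
d(g) = 110*g/10731 (d(g) = g*(1/294) + g*(1/146) = g/294 + g/146 = 110*g/10731)
404832 - d(N(-26)) = 404832 - 110*(½)*(-8 - 26)/(-26)/10731 = 404832 - 110*(½)*(-1/26)*(-34)/10731 = 404832 - 110*17/(10731*26) = 404832 - 1*935/139503 = 404832 - 935/139503 = 56475277561/139503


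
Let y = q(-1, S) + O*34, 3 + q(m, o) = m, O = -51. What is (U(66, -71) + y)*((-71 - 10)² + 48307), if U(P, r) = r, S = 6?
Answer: -99256212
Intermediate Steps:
q(m, o) = -3 + m
y = -1738 (y = (-3 - 1) - 51*34 = -4 - 1734 = -1738)
(U(66, -71) + y)*((-71 - 10)² + 48307) = (-71 - 1738)*((-71 - 10)² + 48307) = -1809*((-81)² + 48307) = -1809*(6561 + 48307) = -1809*54868 = -99256212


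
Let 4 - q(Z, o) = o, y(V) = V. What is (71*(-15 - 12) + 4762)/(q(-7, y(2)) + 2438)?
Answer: 569/488 ≈ 1.1660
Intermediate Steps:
q(Z, o) = 4 - o
(71*(-15 - 12) + 4762)/(q(-7, y(2)) + 2438) = (71*(-15 - 12) + 4762)/((4 - 1*2) + 2438) = (71*(-27) + 4762)/((4 - 2) + 2438) = (-1917 + 4762)/(2 + 2438) = 2845/2440 = 2845*(1/2440) = 569/488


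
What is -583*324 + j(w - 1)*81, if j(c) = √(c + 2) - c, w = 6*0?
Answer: -188730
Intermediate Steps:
w = 0
j(c) = √(2 + c) - c
-583*324 + j(w - 1)*81 = -583*324 + (√(2 + (0 - 1)) - (0 - 1))*81 = -188892 + (√(2 - 1) - 1*(-1))*81 = -188892 + (√1 + 1)*81 = -188892 + (1 + 1)*81 = -188892 + 2*81 = -188892 + 162 = -188730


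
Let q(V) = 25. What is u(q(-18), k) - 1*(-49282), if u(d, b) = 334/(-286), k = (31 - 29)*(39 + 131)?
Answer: 7047159/143 ≈ 49281.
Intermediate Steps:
k = 340 (k = 2*170 = 340)
u(d, b) = -167/143 (u(d, b) = 334*(-1/286) = -167/143)
u(q(-18), k) - 1*(-49282) = -167/143 - 1*(-49282) = -167/143 + 49282 = 7047159/143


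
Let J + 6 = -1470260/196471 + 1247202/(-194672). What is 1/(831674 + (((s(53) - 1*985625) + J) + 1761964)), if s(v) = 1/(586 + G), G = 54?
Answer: 139081463680/223642035539622867 ≈ 6.2189e-7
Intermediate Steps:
s(v) = 1/640 (s(v) = 1/(586 + 54) = 1/640)
J = -34579176997/1738518296 (J = -6 + (-1470260/196471 + 1247202/(-194672)) = -6 + (-1470260*1/196471 + 1247202*(-1/194672)) = -6 + (-133660/17861 - 623601/97336) = -6 - 24148067221/1738518296 = -34579176997/1738518296 ≈ -19.890)
1/(831674 + (((s(53) - 1*985625) + J) + 1761964)) = 1/(831674 + (((1/640 - 1*985625) - 34579176997/1738518296) + 1761964)) = 1/(831674 + (((1/640 - 985625) - 34579176997/1738518296) + 1761964)) = 1/(831674 + ((-630799999/640 - 34579176997/1738518296) + 1761964)) = 1/(831674 + (-137084933756444973/139081463680 + 1761964)) = 1/(831674 + 107971598315022547/139081463680) = 1/(223642035539622867/139081463680) = 139081463680/223642035539622867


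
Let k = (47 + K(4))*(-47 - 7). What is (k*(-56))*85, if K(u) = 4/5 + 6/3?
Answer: 12800592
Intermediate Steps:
K(u) = 14/5 (K(u) = 4*(⅕) + 6*(⅓) = ⅘ + 2 = 14/5)
k = -13446/5 (k = (47 + 14/5)*(-47 - 7) = (249/5)*(-54) = -13446/5 ≈ -2689.2)
(k*(-56))*85 = -13446/5*(-56)*85 = (752976/5)*85 = 12800592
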